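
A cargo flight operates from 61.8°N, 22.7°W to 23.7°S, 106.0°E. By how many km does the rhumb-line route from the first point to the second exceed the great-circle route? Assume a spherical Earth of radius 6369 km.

858 km

Great circle: cos σ = sin φ₁ sin φ₂ + cos φ₁ cos φ₂ cos Δλ,  σ = 2.2456 rad → d_gc = 14302.509 km
Rhumb line: Δψ = -1.8075, q = Δφ/Δψ = 0.8256, d_rh = R√(Δφ²+q²Δλ²) = 15160.010 km
Excess = 15160.010 − 14302.509 = 857.501 ≈ 858 km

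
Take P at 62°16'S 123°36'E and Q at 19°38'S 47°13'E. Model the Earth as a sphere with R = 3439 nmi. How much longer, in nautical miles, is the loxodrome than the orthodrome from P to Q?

153 nmi

Great circle: cos σ = sin φ₁ sin φ₂ + cos φ₁ cos φ₂ cos Δλ,  σ = 1.1586 rad → d_gc = 3984.6 nmi
Rhumb line: Δψ = +1.0494, q = Δφ/Δψ = 0.7091, d_rh = R√(Δφ²+q²Δλ²) = 4137.2 nmi
Excess = 4137.2 − 3984.6 = 152.6 ≈ 153 nmi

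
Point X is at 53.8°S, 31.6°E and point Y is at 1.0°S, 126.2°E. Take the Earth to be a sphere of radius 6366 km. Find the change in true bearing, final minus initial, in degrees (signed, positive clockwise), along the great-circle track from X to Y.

Initial bearing θ₁ = atan2(sin Δλ cos φ₂, cos φ₁ sin φ₂ − sin φ₁ cos φ₂ cos Δλ) = 94.30°
Final bearing θ₂ = (initial bearing from the destination back to the start) + 180° = 36.09°
Δθ = θ₂ − θ₁ = -58.2°

-58.2°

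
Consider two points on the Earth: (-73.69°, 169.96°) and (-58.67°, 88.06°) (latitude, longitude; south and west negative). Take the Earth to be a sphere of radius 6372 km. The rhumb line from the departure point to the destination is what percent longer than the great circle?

Great circle: σ = 0.5728 rad → d_gc = Rσ = 3649.9 km
Rhumb: Δφ = +0.2621, Δλ = -1.4294, Δψ = +0.6714, q = Δφ/Δψ = 0.3905 → d_rh = R√(Δφ²+q²Δλ²) = 3929.2 km
Excess = (3929.2 − 3649.9) / 3649.9 = 279.3 / 3649.9 = 7.652% ≈ 7.7%

7.7%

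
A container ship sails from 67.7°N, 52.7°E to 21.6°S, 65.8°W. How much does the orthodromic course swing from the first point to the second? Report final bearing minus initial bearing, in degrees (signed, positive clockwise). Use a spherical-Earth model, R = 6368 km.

-85.5°

Initial bearing θ₁ = atan2(sin Δλ cos φ₂, cos φ₁ sin φ₂ − sin φ₁ cos φ₂ cos Δλ) = 288.33°
Final bearing θ₂ = (initial bearing from the destination back to the start) + 180° = 202.79°
Δθ = θ₂ − θ₁ = -85.5°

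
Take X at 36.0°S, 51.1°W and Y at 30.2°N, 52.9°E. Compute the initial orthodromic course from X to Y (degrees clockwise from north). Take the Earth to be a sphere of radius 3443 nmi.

N = sin Δλ·cos φ₂ = +0.8386;  D = cos φ₁ sin φ₂ − sin φ₁ cos φ₂ cos Δλ = +0.2841
initial course = atan2(N, D) = 71.29°

71.3°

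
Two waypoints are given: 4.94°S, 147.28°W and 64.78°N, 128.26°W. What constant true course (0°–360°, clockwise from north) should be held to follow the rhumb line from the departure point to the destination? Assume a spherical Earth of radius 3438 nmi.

Meridional parts: M(φ₁)=-0.0863, M(φ₂)=+1.4974 → ΔM = +1.5837;  Δλ = +0.3320 rad
tan C = Δλ / ΔM = +0.2096 → C = 11.84°

11.8°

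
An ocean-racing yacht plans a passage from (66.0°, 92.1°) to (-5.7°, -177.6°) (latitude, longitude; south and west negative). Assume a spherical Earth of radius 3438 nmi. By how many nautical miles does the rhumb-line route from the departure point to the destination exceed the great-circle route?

Great circle: cos σ = sin φ₁ sin φ₂ + cos φ₁ cos φ₂ cos Δλ,  σ = 1.6638 rad → d_gc = 5720.1 nmi
Rhumb line: Δψ = -1.6482, q = Δφ/Δψ = 0.7593, d_rh = R√(Δφ²+q²Δλ²) = 5952.7 nmi
Excess = 5952.7 − 5720.1 = 232.6 ≈ 233 nmi

233 nmi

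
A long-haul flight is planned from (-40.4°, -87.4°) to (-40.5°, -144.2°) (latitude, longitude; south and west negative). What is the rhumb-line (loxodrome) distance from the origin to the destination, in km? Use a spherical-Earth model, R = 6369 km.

Δψ = ln[tan(π/4+φ₂/2)/tan(π/4+φ₁/2)] = -0.0023;  Δφ = -0.0017 rad,  Δλ = -0.9913 rad
q = Δφ/Δψ = 0.7610
d = R·√(Δφ² + q²Δλ²) = 6369·0.75439 = 4805 km

4805 km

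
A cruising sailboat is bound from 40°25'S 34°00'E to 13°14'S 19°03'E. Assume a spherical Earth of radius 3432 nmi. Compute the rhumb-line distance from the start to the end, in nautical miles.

1809 nmi

Rhumb course C = atan2(Δλ, Δψ) with Δψ = ln[tan(π/4+φ₂/2)/tan(π/4+φ₁/2)] = +0.5394, Δλ = -0.2609 → C = 334.18°
d = R·|Δφ| / |cos C| = 3432·0.47444 / 0.90020 = 1809 nmi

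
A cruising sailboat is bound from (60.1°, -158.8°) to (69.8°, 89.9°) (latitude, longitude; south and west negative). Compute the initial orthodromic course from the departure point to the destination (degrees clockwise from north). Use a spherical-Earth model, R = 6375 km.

330.8°

θ = atan2( sin Δλ·cos φ₂ ,  cos φ₁ sin φ₂ − sin φ₁ cos φ₂ cos Δλ )
  = atan2(-0.3217, +0.5766) = 330.84°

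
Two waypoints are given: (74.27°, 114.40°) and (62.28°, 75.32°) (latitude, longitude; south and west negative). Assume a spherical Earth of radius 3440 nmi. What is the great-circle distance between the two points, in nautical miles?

1093 nmi

cos σ = sin φ₁ sin φ₂ + cos φ₁ cos φ₂ cos Δλ
      = sin(74.27°)sin(62.28°) + cos(74.27°)cos(62.28°)cos(-39.08°) = 0.9500
σ = 18.200° → d = Rσ = 3440·0.31766 = 1093 nmi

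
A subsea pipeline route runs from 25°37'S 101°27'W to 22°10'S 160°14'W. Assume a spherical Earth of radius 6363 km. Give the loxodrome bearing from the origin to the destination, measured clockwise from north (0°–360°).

Δψ = ln[tan(π/4+φ₂/2)/tan(π/4+φ₁/2)] = +0.0659
Δλ = -1.0260 rad (taken the short way round)
course = atan2(Δλ, Δψ) = 273.67°

273.7°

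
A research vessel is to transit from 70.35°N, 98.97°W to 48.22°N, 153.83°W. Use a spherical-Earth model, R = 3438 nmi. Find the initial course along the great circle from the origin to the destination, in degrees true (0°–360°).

θ = atan2( sin Δλ·cos φ₂ ,  cos φ₁ sin φ₂ − sin φ₁ cos φ₂ cos Δλ )
  = atan2(-0.5448, -0.1104) = 258.55°

258.5°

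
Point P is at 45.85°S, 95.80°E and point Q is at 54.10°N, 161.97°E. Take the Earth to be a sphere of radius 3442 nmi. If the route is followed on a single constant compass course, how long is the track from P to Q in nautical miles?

Rhumb course C = atan2(Δλ, Δψ) with Δψ = ln[tan(π/4+φ₂/2)/tan(π/4+φ₁/2)] = +2.0297, Δλ = +1.1549 → C = 29.64°
d = R·|Δφ| / |cos C| = 3442·1.74446 / 0.86915 = 6908 nmi

6908 nmi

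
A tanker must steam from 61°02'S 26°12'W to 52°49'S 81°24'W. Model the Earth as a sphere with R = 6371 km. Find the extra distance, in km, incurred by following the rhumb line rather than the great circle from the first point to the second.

Great circle: cos σ = sin φ₁ sin φ₂ + cos φ₁ cos φ₂ cos Δλ,  σ = 0.5275 rad → d_gc = 3360.5 km
Rhumb line: Δψ = +0.2641, q = Δφ/Δψ = 0.5431, d_rh = R√(Δφ²+q²Δλ²) = 3456.2 km
Excess = 3456.2 − 3360.5 = 95.7 ≈ 96 km

96 km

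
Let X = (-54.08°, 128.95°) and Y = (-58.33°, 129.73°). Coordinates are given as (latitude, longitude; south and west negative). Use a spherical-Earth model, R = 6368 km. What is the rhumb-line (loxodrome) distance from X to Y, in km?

475 km

Δψ = ln[tan(π/4+φ₂/2)/tan(π/4+φ₁/2)] = -0.1335;  Δφ = -0.0742 rad,  Δλ = +0.0136 rad
q = Δφ/Δψ = 0.5555
d = R·√(Δφ² + q²Δλ²) = 6368·0.07456 = 475 km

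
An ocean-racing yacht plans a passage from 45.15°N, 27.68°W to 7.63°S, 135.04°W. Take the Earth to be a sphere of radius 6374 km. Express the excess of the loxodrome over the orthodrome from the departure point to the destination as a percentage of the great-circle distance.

2.7%

Great circle: σ = 1.8783 rad → d_gc = Rσ = 11972.4 km
Rhumb: Δφ = -0.9212, Δλ = -1.8738, Δψ = -1.0186, q = Δφ/Δψ = 0.9043 → d_rh = R√(Δφ²+q²Δλ²) = 12293.6 km
Excess = (12293.6 − 11972.4) / 11972.4 = 321.2 / 11972.4 = 2.68% ≈ 2.7%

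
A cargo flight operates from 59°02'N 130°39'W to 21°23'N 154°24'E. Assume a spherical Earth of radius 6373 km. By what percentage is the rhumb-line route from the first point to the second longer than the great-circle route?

3.5%

Great circle: σ = 1.1185 rad → d_gc = Rσ = 7128.1 km
Rhumb: Δφ = -0.6571, Δλ = -1.3081, Δψ = -0.9015, q = Δφ/Δψ = 0.7289 → d_rh = R√(Δφ²+q²Δλ²) = 7379.9 km
Excess = (7379.9 − 7128.1) / 7128.1 = 251.8 / 7128.1 = 3.53% ≈ 3.5%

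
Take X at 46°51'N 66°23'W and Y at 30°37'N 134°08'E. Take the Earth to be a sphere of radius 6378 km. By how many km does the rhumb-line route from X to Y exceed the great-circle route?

Great circle: cos σ = sin φ₁ sin φ₂ + cos φ₁ cos φ₂ cos Δλ,  σ = 1.7515 rad → d_gc = 11170.76 km
Rhumb line: Δψ = -0.3660, q = Δφ/Δψ = 0.7741, d_rh = R√(Δφ²+q²Δλ²) = 13860.34 km
Excess = 13860.34 − 11170.76 = 2689.58 ≈ 2690 km

2690 km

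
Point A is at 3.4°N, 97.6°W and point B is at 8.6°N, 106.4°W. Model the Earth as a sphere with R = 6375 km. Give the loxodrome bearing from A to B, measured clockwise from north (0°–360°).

Δψ = ln[tan(π/4+φ₂/2)/tan(π/4+φ₁/2)] = +0.0913
Δλ = -0.1536 rad (taken the short way round)
course = atan2(Δλ, Δψ) = 300.73°

300.7°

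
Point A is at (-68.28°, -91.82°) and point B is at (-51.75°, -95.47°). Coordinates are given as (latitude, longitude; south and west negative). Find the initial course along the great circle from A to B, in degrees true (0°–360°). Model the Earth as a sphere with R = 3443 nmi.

θ = atan2( sin Δλ·cos φ₂ ,  cos φ₁ sin φ₂ − sin φ₁ cos φ₂ cos Δλ )
  = atan2(-0.0394, +0.2834) = 352.08°

352.1°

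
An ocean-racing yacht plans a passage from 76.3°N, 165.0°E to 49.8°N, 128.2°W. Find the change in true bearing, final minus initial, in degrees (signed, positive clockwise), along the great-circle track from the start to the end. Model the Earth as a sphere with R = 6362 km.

At departure: θ₁ = atan2(sin Δλ cos φ₂, cos φ₁ sin φ₂ − sin φ₁ cos φ₂ cos Δλ) = 96.36°
At arrival: θ₂ = atan2(sin Δλ cos φ₁, −cos φ₂ sin φ₁ + sin φ₂ cos φ₁ cos Δλ) = 158.61°
Δθ = θ₂ − θ₁ = +62.3°

+62.3°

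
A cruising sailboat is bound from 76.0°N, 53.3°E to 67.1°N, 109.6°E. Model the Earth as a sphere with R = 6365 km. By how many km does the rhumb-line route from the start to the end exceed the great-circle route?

Great circle: cos σ = sin φ₁ sin φ₂ + cos φ₁ cos φ₂ cos Δλ,  σ = 0.3300 rad → d_gc = 2100.2 km
Rhumb line: Δψ = -0.5005, q = Δφ/Δψ = 0.3103, d_rh = R√(Δφ²+q²Δλ²) = 2178.3 km
Excess = 2178.3 − 2100.2 = 78.1 ≈ 78 km

78 km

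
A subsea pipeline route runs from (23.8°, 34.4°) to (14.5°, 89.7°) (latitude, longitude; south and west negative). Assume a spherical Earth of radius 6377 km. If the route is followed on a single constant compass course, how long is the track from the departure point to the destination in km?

5898 km

Rhumb course C = atan2(Δλ, Δψ) with Δψ = ln[tan(π/4+φ₂/2)/tan(π/4+φ₁/2)] = -0.1721, Δλ = +0.9652 → C = 100.11°
d = R·|Δφ| / |cos C| = 6377·0.16232 / 0.17550 = 5898 km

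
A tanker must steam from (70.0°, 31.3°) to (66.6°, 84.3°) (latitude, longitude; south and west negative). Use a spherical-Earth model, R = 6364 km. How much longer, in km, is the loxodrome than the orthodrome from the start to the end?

68 km

Great circle: cos σ = sin φ₁ sin φ₂ + cos φ₁ cos φ₂ cos Δλ,  σ = 0.3358 rad → d_gc = 2136.9 km
Rhumb line: Δψ = -0.1608, q = Δφ/Δψ = 0.3690, d_rh = R√(Δφ²+q²Δλ²) = 2204.9 km
Excess = 2204.9 − 2136.9 = 68.0 ≈ 68 km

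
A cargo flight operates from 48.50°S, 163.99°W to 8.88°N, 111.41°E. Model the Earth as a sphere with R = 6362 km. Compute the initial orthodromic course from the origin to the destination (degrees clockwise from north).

279.9°

N = sin Δλ·cos φ₂ = -0.9836;  D = cos φ₁ sin φ₂ − sin φ₁ cos φ₂ cos Δλ = +0.1719
initial course = atan2(N, D) = 279.91°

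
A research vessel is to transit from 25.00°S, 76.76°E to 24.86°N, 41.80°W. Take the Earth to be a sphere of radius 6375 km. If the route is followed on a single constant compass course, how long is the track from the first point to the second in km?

Rhumb course C = atan2(Δλ, Δψ) with Δψ = ln[tan(π/4+φ₂/2)/tan(π/4+φ₁/2)] = +0.8991, Δλ = -2.0693 → C = 293.48°
d = R·|Δφ| / |cos C| = 6375·0.87022 / 0.39849 = 13922 km

13922 km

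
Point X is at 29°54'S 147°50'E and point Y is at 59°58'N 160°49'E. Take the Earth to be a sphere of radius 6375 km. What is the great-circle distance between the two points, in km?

10070 km

Haversine: a = sin²(Δφ/2)+cos φ₁ cos φ₂ sin²(Δλ/2) = 0.50438;  σ = 2·atan2(√a,√(1−a))
σ = 90.502° → d = Rσ = 6375·1.57956 = 10070 km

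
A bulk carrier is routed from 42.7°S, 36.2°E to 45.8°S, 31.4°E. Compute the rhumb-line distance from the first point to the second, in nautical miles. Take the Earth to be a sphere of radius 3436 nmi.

278 nmi

Rhumb course C = atan2(Δλ, Δψ) with Δψ = ln[tan(π/4+φ₂/2)/tan(π/4+φ₁/2)] = -0.0756, Δλ = -0.0838 → C = 227.95°
d = R·|Δφ| / |cos C| = 3436·0.05411 / 0.66976 = 278 nmi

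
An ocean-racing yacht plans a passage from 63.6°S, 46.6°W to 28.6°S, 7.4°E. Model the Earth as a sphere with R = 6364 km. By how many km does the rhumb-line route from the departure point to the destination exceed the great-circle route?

114 km

Great circle: cos σ = sin φ₁ sin φ₂ + cos φ₁ cos φ₂ cos Δλ,  σ = 0.8523 rad → d_gc = 5424.2 km
Rhumb line: Δψ = +0.9288, q = Δφ/Δψ = 0.6577, d_rh = R√(Δφ²+q²Δλ²) = 5538.4 km
Excess = 5538.4 − 5424.2 = 114.2 ≈ 114 km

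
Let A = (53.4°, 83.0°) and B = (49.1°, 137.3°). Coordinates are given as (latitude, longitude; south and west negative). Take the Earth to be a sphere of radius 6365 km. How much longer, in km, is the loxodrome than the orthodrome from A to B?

Great circle: cos σ = sin φ₁ sin φ₂ + cos φ₁ cos φ₂ cos Δλ,  σ = 0.5834 rad → d_gc = 3713.2 km
Rhumb line: Δψ = -0.1200, q = Δφ/Δψ = 0.6253, d_rh = R√(Δφ²+q²Δλ²) = 3802.2 km
Excess = 3802.2 − 3713.2 = 89.0 ≈ 89 km

89 km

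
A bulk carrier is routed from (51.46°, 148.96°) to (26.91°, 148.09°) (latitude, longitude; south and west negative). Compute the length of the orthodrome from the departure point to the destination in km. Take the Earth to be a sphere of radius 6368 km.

2730 km

Haversine: a = sin²(Δφ/2)+cos φ₁ cos φ₂ sin²(Δλ/2) = 0.04523;  σ = 2·atan2(√a,√(1−a))
σ = 24.559° → d = Rσ = 6368·0.42863 = 2730 km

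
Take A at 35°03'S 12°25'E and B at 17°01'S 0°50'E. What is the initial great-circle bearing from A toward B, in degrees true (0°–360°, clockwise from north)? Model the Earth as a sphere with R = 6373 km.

327.2°

θ = atan2( sin Δλ·cos φ₂ ,  cos φ₁ sin φ₂ − sin φ₁ cos φ₂ cos Δλ )
  = atan2(-0.1920, +0.2984) = 327.24°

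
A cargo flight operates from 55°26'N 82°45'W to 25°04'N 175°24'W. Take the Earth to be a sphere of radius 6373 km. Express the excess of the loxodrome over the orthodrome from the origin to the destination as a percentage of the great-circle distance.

Great circle: σ = 1.2397 rad → d_gc = Rσ = 7900.3 km
Rhumb: Δφ = -0.5300, Δλ = -1.6170, Δψ = -0.7153, q = Δφ/Δψ = 0.7409 → d_rh = R√(Δφ²+q²Δλ²) = 8349.2 km
Excess = (8349.2 − 7900.3) / 7900.3 = 448.9 / 7900.3 = 5.68% ≈ 5.7%

5.7%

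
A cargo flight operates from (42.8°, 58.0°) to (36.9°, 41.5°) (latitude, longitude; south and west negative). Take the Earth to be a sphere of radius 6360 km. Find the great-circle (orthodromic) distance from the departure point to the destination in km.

Haversine: a = sin²(Δφ/2)+cos φ₁ cos φ₂ sin²(Δλ/2) = 0.01473;  σ = 2·atan2(√a,√(1−a))
σ = 13.942° → d = Rσ = 6360·0.24333 = 1548 km

1548 km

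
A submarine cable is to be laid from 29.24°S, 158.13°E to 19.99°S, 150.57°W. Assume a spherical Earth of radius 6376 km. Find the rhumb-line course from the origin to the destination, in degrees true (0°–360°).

Δψ = ln[tan(π/4+φ₂/2)/tan(π/4+φ₁/2)] = +0.1779
Δλ = +0.8954 rad (taken the short way round)
course = atan2(Δλ, Δψ) = 78.76°

78.8°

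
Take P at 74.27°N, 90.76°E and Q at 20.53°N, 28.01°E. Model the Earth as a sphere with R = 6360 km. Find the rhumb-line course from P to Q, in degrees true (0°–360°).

Δψ = ln[tan(π/4+φ₂/2)/tan(π/4+φ₁/2)] = -1.6133
Δλ = -1.0952 rad (taken the short way round)
course = atan2(Δλ, Δψ) = 214.17°

214.2°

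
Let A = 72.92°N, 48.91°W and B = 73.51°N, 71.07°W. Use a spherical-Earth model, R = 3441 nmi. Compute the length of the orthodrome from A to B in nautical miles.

384 nmi

Haversine: a = sin²(Δφ/2)+cos φ₁ cos φ₂ sin²(Δλ/2) = 0.00311;  σ = 2·atan2(√a,√(1−a))
σ = 6.389° → d = Rσ = 3441·0.11151 = 384 nmi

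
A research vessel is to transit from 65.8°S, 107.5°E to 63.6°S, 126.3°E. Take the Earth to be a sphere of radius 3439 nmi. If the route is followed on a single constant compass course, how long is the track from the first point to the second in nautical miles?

Δψ = ln[tan(π/4+φ₂/2)/tan(π/4+φ₁/2)] = +0.0899;  Δφ = +0.0384 rad,  Δλ = +0.3281 rad
q = Δφ/Δψ = 0.4271
d = R·√(Δφ² + q²Δλ²) = 3439·0.14530 = 500 nmi

500 nmi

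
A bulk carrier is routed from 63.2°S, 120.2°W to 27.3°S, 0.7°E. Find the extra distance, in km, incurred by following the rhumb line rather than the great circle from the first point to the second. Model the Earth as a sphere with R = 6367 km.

Great circle: cos σ = sin φ₁ sin φ₂ + cos φ₁ cos φ₂ cos Δλ,  σ = 1.3657 rad → d_gc = 8695.6 km
Rhumb line: Δψ = +0.9389, q = Δφ/Δψ = 0.6673, d_rh = R√(Δφ²+q²Δλ²) = 9813.3 km
Excess = 9813.3 − 8695.6 = 1117.7 ≈ 1118 km

1118 km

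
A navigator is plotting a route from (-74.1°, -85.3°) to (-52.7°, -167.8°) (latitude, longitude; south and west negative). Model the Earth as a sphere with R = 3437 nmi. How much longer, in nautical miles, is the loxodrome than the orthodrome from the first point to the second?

Great circle: cos σ = sin φ₁ sin φ₂ + cos φ₁ cos φ₂ cos Δλ,  σ = 0.6653 rad → d_gc = 2286.8 nmi
Rhumb line: Δψ = +0.8824, q = Δφ/Δψ = 0.4233, d_rh = R√(Δφ²+q²Δλ²) = 2456.7 nmi
Excess = 2456.7 − 2286.8 = 169.9 ≈ 170 nmi

170 nmi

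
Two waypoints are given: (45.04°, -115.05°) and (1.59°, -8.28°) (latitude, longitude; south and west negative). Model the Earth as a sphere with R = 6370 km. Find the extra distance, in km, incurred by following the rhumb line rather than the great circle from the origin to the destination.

402 km

Great circle: cos σ = sin φ₁ sin φ₂ + cos φ₁ cos φ₂ cos Δλ,  σ = 1.7560 rad → d_gc = 11185.9 km
Rhumb line: Δψ = -0.8546, q = Δφ/Δψ = 0.8874, d_rh = R√(Δφ²+q²Δλ²) = 11588.2 km
Excess = 11588.2 − 11185.9 = 402.3 ≈ 402 km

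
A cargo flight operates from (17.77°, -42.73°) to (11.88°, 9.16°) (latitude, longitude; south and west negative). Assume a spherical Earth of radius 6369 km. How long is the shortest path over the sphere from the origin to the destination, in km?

5598 km

Haversine: a = sin²(Δφ/2)+cos φ₁ cos φ₂ sin²(Δλ/2) = 0.18102;  σ = 2·atan2(√a,√(1−a))
σ = 50.360° → d = Rσ = 6369·0.87894 = 5598 km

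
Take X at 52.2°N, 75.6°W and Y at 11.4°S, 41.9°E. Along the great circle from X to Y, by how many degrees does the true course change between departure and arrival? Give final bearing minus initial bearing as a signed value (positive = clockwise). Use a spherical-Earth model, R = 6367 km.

At departure: θ₁ = atan2(sin Δλ cos φ₂, cos φ₁ sin φ₂ − sin φ₁ cos φ₂ cos Δλ) = 74.78°
At arrival: θ₂ = atan2(sin Δλ cos φ₁, −cos φ₂ sin φ₁ + sin φ₂ cos φ₁ cos Δλ) = 142.89°
Δθ = θ₂ − θ₁ = +68.1°

+68.1°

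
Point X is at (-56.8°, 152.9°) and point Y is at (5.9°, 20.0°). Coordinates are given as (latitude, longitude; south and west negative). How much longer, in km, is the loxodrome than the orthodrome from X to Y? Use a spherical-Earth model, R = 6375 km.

1120 km

Great circle: cos σ = sin φ₁ sin φ₂ + cos φ₁ cos φ₂ cos Δλ,  σ = 2.0452 rad → d_gc = 13037.9 km
Rhumb line: Δψ = +1.3134, q = Δφ/Δψ = 0.8332, d_rh = R√(Δφ²+q²Δλ²) = 14158.2 km
Excess = 14158.2 − 13037.9 = 1120.3 ≈ 1120 km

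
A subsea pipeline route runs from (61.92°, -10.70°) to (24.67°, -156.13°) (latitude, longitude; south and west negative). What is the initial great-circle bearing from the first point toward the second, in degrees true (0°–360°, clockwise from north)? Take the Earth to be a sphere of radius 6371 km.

329.0°

θ = atan2( sin Δλ·cos φ₂ ,  cos φ₁ sin φ₂ − sin φ₁ cos φ₂ cos Δλ )
  = atan2(-0.5156, +0.8567) = 328.96°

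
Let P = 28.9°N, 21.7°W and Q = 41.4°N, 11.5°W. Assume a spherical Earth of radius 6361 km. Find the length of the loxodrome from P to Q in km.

1666 km

Δψ = ln[tan(π/4+φ₂/2)/tan(π/4+φ₁/2)] = +0.2679;  Δφ = +0.2182 rad,  Δλ = +0.1780 rad
q = Δφ/Δψ = 0.8144
d = R·√(Δφ² + q²Δλ²) = 6361·0.26195 = 1666 km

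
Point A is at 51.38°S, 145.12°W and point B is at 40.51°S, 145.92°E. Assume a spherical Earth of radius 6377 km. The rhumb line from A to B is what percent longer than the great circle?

3.4%

Great circle: σ = 0.8259 rad → d_gc = Rσ = 5266.8 km
Rhumb: Δφ = +0.1897, Δλ = -1.2036, Δψ = +0.2741, q = Δφ/Δψ = 0.6921 → d_rh = R√(Δφ²+q²Δλ²) = 5447.8 km
Excess = (5447.8 − 5266.8) / 5266.8 = 181.0 / 5266.8 = 3.44% ≈ 3.4%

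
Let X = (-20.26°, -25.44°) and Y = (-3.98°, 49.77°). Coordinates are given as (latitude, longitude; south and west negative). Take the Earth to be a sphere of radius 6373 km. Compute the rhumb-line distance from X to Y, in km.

Rhumb course C = atan2(Δλ, Δψ) with Δψ = ln[tan(π/4+φ₂/2)/tan(π/4+φ₁/2)] = +0.2917, Δλ = +1.3127 → C = 77.47°
d = R·|Δφ| / |cos C| = 6373·0.28414 / 0.21692 = 8348 km

8348 km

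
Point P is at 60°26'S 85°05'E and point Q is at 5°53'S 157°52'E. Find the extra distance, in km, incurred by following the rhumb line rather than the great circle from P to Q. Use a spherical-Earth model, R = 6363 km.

222 km

Great circle: cos σ = sin φ₁ sin φ₂ + cos φ₁ cos φ₂ cos Δλ,  σ = 1.3342 rad → d_gc = 8489.2 km
Rhumb line: Δψ = +1.2293, q = Δφ/Δψ = 0.7745, d_rh = R√(Δφ²+q²Δλ²) = 8711.4 km
Excess = 8711.4 − 8489.2 = 222.2 ≈ 222 km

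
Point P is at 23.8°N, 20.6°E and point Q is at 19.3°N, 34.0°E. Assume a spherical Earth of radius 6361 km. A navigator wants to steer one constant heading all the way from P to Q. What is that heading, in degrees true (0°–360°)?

109.9°

Δψ = ln[tan(π/4+φ₂/2)/tan(π/4+φ₁/2)] = -0.0845
Δλ = +0.2339 rad (taken the short way round)
course = atan2(Δλ, Δψ) = 109.86°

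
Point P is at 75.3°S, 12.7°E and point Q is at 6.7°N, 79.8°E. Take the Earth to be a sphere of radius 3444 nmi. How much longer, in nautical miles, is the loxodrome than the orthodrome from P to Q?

Great circle: cos σ = sin φ₁ sin φ₂ + cos φ₁ cos φ₂ cos Δλ,  σ = 1.5856 rad → d_gc = 5460.7 nmi
Rhumb line: Δψ = +2.1652, q = Δφ/Δψ = 0.6610, d_rh = R√(Δφ²+q²Δλ²) = 5603.7 nmi
Excess = 5603.7 − 5460.7 = 143.0 ≈ 143 nmi

143 nmi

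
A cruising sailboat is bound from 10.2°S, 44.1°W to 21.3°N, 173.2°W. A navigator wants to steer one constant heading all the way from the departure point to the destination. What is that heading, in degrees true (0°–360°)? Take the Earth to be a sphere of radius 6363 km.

Δψ = ln[tan(π/4+φ₂/2)/tan(π/4+φ₁/2)] = +0.5596
Δλ = -2.2532 rad (taken the short way round)
course = atan2(Δλ, Δψ) = 283.95°

283.9°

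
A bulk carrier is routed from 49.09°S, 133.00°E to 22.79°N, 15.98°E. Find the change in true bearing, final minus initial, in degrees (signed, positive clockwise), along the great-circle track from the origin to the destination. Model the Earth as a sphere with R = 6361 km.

+49.3°

Initial bearing θ₁ = atan2(sin Δλ cos φ₂, cos φ₁ sin φ₂ − sin φ₁ cos φ₂ cos Δλ) = 265.62°
Final bearing θ₂ = (initial bearing from the destination back to the start) + 180° = 314.91°
Δθ = θ₂ − θ₁ = +49.3°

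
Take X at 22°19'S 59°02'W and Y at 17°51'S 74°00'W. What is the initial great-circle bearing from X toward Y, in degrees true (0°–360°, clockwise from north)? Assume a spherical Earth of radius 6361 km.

284.9°

N = sin Δλ·cos φ₂ = -0.2458;  D = cos φ₁ sin φ₂ − sin φ₁ cos φ₂ cos Δλ = +0.0656
initial course = atan2(N, D) = 284.95°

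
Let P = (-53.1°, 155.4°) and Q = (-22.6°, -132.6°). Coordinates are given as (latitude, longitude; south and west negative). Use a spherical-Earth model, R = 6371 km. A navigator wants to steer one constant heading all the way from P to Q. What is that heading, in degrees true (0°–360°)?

Δψ = ln[tan(π/4+φ₂/2)/tan(π/4+φ₁/2)] = +0.6926
Δλ = +1.2566 rad (taken the short way round)
course = atan2(Δλ, Δψ) = 61.14°

61.1°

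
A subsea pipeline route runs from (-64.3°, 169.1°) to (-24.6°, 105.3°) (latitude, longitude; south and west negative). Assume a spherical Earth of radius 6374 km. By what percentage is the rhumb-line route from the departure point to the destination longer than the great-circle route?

Great circle: σ = 0.9894 rad → d_gc = Rσ = 6306.5 km
Rhumb: Δφ = +0.6929, Δλ = -1.1135, Δψ = +1.0347, q = Δφ/Δψ = 0.6696 → d_rh = R√(Δφ²+q²Δλ²) = 6488.0 km
Excess = (6488.0 − 6306.5) / 6306.5 = 181.5 / 6306.5 = 2.88% ≈ 2.9%

2.9%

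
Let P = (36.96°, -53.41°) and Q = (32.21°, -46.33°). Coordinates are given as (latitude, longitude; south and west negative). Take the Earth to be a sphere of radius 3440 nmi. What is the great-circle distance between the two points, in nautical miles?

451 nmi

Haversine: a = sin²(Δφ/2)+cos φ₁ cos φ₂ sin²(Δλ/2) = 0.00429;  σ = 2·atan2(√a,√(1−a))
σ = 7.515° → d = Rσ = 3440·0.13116 = 451 nmi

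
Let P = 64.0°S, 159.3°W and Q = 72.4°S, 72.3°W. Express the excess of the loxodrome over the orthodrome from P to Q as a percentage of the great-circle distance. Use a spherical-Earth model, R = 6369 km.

Great circle: σ = 0.5283 rad → d_gc = Rσ = 3364.8 km
Rhumb: Δφ = -0.1466, Δλ = +1.5184, Δψ = -0.3997, q = Δφ/Δψ = 0.3668 → d_rh = R√(Δφ²+q²Δλ²) = 3668.4 km
Excess = (3668.4 − 3364.8) / 3364.8 = 303.6 / 3364.8 = 9.02% ≈ 9.0%

9.0%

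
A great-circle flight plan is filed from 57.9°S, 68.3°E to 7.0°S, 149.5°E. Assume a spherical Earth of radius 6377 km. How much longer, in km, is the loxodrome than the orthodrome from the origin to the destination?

282 km

Great circle: cos σ = sin φ₁ sin φ₂ + cos φ₁ cos φ₂ cos Δλ,  σ = 1.3858 rad → d_gc = 8837.34 km
Rhumb line: Δψ = +1.1234, q = Δφ/Δψ = 0.7908, d_rh = R√(Δφ²+q²Δλ²) = 9119.82 km
Excess = 9119.82 − 8837.34 = 282.48 ≈ 282 km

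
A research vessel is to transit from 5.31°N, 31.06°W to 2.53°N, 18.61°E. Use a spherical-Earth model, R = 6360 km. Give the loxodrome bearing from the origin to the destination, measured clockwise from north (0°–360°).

93.2°

Meridional parts: M(φ₁)=+0.0928, M(φ₂)=+0.0442 → ΔM = -0.0486;  Δλ = +0.8669 rad
tan C = Δλ / ΔM = -17.8233 → C = 93.21°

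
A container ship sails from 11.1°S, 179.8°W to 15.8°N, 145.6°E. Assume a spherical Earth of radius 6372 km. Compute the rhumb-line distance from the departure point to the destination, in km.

Rhumb course C = atan2(Δλ, Δψ) with Δψ = ln[tan(π/4+φ₂/2)/tan(π/4+φ₁/2)] = +0.4743, Δλ = -0.6039 → C = 308.15°
d = R·|Δφ| / |cos C| = 6372·0.46949 / 0.61766 = 4843 km

4843 km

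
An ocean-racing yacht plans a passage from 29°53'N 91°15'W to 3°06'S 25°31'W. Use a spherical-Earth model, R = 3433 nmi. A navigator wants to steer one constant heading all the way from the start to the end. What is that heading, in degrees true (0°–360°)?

117.7°

Δψ = ln[tan(π/4+φ₂/2)/tan(π/4+φ₁/2)] = -0.6011
Δλ = +1.1473 rad (taken the short way round)
course = atan2(Δλ, Δψ) = 117.65°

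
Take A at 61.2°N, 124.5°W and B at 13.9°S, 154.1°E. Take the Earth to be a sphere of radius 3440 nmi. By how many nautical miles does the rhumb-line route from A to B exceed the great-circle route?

133 nmi

Great circle: cos σ = sin φ₁ sin φ₂ + cos φ₁ cos φ₂ cos Δλ,  σ = 1.7118 rad → d_gc = 5888.8 nmi
Rhumb line: Δψ = -1.6046, q = Δφ/Δψ = 0.8168, d_rh = R√(Δφ²+q²Δλ²) = 6022.2 nmi
Excess = 6022.2 − 5888.8 = 133.4 ≈ 133 nmi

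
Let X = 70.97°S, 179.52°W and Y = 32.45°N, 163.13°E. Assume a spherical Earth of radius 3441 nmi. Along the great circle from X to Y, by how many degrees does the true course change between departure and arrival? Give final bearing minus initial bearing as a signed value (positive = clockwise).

Initial bearing θ₁ = atan2(sin Δλ cos φ₂, cos φ₁ sin φ₂ − sin φ₁ cos φ₂ cos Δλ) = 344.96°
Final bearing θ₂ = (initial bearing from the destination back to the start) + 180° = 354.24°
Δθ = θ₂ − θ₁ = +9.3°

+9.3°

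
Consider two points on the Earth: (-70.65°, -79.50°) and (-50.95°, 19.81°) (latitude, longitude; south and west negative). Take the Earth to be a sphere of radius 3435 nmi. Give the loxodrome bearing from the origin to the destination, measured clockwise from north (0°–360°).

Meridional parts: M(φ₁)=-1.7691, M(φ₂)=-1.0367 → ΔM = +0.7324;  Δλ = +1.7333 rad
tan C = Δλ / ΔM = +2.3667 → C = 67.09°

67.1°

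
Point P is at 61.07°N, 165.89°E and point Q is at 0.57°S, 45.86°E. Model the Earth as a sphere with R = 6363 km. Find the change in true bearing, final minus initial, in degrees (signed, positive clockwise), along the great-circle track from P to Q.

At departure: θ₁ = atan2(sin Δλ cos φ₂, cos φ₁ sin φ₂ − sin φ₁ cos φ₂ cos Δλ) = 296.58°
At arrival: θ₂ = atan2(sin Δλ cos φ₁, −cos φ₂ sin φ₁ + sin φ₂ cos φ₁ cos Δλ) = 205.63°
Δθ = θ₂ − θ₁ = -90.9°

-90.9°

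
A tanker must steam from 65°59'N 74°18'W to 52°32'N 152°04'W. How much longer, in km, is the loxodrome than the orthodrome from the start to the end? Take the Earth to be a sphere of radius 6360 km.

268 km

Great circle: cos σ = sin φ₁ sin φ₂ + cos φ₁ cos φ₂ cos Δλ,  σ = 0.6802 rad → d_gc = 4326.0 km
Rhumb line: Δψ = -0.4665, q = Δφ/Δψ = 0.5033, d_rh = R√(Δφ²+q²Δλ²) = 4593.6 km
Excess = 4593.6 − 4326.0 = 267.6 ≈ 268 km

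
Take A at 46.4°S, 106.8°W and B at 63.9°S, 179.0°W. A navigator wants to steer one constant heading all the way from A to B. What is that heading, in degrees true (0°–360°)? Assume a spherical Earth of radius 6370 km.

Meridional parts: M(φ₁)=-0.9164, M(φ₂)=-1.4619 → ΔM = -0.5456;  Δλ = -1.2601 rad
tan C = Δλ / ΔM = +2.3097 → C = 246.59°

246.6°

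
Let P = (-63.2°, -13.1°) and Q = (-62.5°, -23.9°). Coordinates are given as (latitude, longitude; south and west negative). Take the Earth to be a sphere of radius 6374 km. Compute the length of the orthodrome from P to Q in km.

cos σ = sin φ₁ sin φ₂ + cos φ₁ cos φ₂ cos Δλ
      = sin(-63.20°)sin(-62.50°) + cos(-63.20°)cos(-62.50°)cos(-10.80°) = 0.9962
σ = 4.972° → d = Rσ = 6374·0.08677 = 553 km

553 km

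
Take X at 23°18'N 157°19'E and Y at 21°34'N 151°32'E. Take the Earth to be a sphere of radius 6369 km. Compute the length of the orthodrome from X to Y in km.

cos σ = sin φ₁ sin φ₂ + cos φ₁ cos φ₂ cos Δλ
      = sin(23.30°)sin(21.57°) + cos(23.30°)cos(21.57°)cos(-5.78°) = 0.9952
σ = 5.619° → d = Rσ = 6369·0.09807 = 625 km

625 km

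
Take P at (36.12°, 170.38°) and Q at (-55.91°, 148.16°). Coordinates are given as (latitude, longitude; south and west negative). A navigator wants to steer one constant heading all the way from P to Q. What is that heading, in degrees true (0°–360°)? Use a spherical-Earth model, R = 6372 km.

Meridional parts: M(φ₁)=+0.6769, M(φ₂)=-1.1822 → ΔM = -1.8591;  Δλ = -0.3878 rad
tan C = Δλ / ΔM = +0.2086 → C = 191.78°

191.8°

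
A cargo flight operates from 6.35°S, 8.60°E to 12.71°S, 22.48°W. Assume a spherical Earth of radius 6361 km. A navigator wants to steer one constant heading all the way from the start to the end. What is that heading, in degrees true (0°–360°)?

Δψ = ln[tan(π/4+φ₂/2)/tan(π/4+φ₁/2)] = -0.1126
Δλ = -0.5424 rad (taken the short way round)
course = atan2(Δλ, Δψ) = 258.27°

258.3°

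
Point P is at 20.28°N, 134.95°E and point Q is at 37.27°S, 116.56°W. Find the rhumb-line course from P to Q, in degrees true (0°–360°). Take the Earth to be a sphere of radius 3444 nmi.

Δψ = ln[tan(π/4+φ₂/2)/tan(π/4+φ₁/2)] = -1.0635
Δλ = +1.8935 rad (taken the short way round)
course = atan2(Δλ, Δψ) = 119.32°

119.3°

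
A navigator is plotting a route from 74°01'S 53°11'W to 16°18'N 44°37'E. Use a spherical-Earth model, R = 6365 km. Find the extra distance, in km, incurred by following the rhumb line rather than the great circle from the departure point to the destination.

Great circle: cos σ = sin φ₁ sin φ₂ + cos φ₁ cos φ₂ cos Δλ,  σ = 1.8815 rad → d_gc = 11975.5 km
Rhumb line: Δψ = +2.2517, q = Δφ/Δψ = 0.7001, d_rh = R√(Δφ²+q²Δλ²) = 12590.3 km
Excess = 12590.3 − 11975.5 = 614.8 ≈ 615 km

615 km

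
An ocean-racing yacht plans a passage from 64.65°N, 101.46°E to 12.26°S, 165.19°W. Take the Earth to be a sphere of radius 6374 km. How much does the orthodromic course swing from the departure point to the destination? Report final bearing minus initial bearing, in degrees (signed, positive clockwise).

At departure: θ₁ = atan2(sin Δλ cos φ₂, cos φ₁ sin φ₂ − sin φ₁ cos φ₂ cos Δλ) = 92.31°
At arrival: θ₂ = atan2(sin Δλ cos φ₁, −cos φ₂ sin φ₁ + sin φ₂ cos φ₁ cos Δλ) = 154.04°
Δθ = θ₂ − θ₁ = +61.7°

+61.7°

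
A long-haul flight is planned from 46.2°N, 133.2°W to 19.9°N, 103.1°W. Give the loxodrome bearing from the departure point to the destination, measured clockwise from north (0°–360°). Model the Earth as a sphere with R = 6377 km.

Δψ = ln[tan(π/4+φ₂/2)/tan(π/4+φ₁/2)] = -0.5568
Δλ = +0.5253 rad (taken the short way round)
course = atan2(Δλ, Δψ) = 136.66°

136.7°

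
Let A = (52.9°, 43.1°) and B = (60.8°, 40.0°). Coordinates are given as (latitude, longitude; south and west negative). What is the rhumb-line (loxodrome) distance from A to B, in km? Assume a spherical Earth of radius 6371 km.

Rhumb course C = atan2(Δλ, Δψ) with Δψ = ln[tan(π/4+φ₂/2)/tan(π/4+φ₁/2)] = +0.2533, Δλ = -0.0541 → C = 347.94°
d = R·|Δφ| / |cos C| = 6371·0.13788 / 0.97794 = 898 km

898 km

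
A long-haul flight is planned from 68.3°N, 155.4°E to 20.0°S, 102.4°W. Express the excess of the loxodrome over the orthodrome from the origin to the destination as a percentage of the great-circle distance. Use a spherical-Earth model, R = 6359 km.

Great circle: σ = 1.9727 rad → d_gc = Rσ = 12544.6 km
Rhumb: Δφ = -1.5411, Δλ = +1.7837, Δψ = -2.0084, q = Δφ/Δψ = 0.7673 → d_rh = R√(Δφ²+q²Δλ²) = 13107.1 km
Excess = (13107.1 − 12544.6) / 12544.6 = 562.5 / 12544.6 = 4.48% ≈ 4.5%

4.5%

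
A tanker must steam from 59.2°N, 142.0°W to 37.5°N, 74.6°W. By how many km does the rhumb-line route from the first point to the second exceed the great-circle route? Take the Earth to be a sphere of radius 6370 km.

186 km

Great circle: cos σ = sin φ₁ sin φ₂ + cos φ₁ cos φ₂ cos Δλ,  σ = 0.8244 rad → d_gc = 5251.3 km
Rhumb line: Δψ = -0.5824, q = Δφ/Δψ = 0.6503, d_rh = R√(Δφ²+q²Δλ²) = 5437.4 km
Excess = 5437.4 − 5251.3 = 186.1 ≈ 186 km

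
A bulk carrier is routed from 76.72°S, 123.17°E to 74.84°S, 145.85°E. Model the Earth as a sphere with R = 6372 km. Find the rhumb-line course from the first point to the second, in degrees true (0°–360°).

71.3°

Δψ = ln[tan(π/4+φ₂/2)/tan(π/4+φ₁/2)] = +0.1338
Δλ = +0.3958 rad (taken the short way round)
course = atan2(Δλ, Δψ) = 71.33°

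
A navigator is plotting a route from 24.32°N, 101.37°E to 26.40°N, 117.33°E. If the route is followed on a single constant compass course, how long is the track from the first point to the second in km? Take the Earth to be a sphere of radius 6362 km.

Δψ = ln[tan(π/4+φ₂/2)/tan(π/4+φ₁/2)] = +0.0402;  Δφ = +0.0363 rad,  Δλ = +0.2786 rad
q = Δφ/Δψ = 0.9036
d = R·√(Δφ² + q²Δλ²) = 6362·0.25430 = 1618 km

1618 km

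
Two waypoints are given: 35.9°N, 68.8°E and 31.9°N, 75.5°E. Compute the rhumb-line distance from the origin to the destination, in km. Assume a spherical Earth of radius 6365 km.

Rhumb course C = atan2(Δλ, Δψ) with Δψ = ln[tan(π/4+φ₂/2)/tan(π/4+φ₁/2)] = -0.0841, Δλ = +0.1169 → C = 125.74°
d = R·|Δφ| / |cos C| = 6365·0.06981 / 0.58407 = 761 km

761 km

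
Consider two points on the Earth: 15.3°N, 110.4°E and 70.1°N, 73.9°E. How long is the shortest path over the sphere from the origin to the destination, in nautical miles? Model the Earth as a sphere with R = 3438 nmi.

3552 nmi

cos σ = sin φ₁ sin φ₂ + cos φ₁ cos φ₂ cos Δλ
      = sin(15.30°)sin(70.10°) + cos(15.30°)cos(70.10°)cos(-36.50°) = 0.5120
σ = 59.200° → d = Rσ = 3438·1.03324 = 3552 nmi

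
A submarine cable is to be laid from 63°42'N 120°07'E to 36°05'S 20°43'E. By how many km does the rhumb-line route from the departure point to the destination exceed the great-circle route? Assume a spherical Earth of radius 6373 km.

310 km

Great circle: cos σ = sin φ₁ sin φ₂ + cos φ₁ cos φ₂ cos Δλ,  σ = 2.1975 rad → d_gc = 14004.67 km
Rhumb line: Δψ = -2.1301, q = Δφ/Δψ = 0.8176, d_rh = R√(Δφ²+q²Δλ²) = 14314.23 km
Excess = 14314.23 − 14004.67 = 309.56 ≈ 310 km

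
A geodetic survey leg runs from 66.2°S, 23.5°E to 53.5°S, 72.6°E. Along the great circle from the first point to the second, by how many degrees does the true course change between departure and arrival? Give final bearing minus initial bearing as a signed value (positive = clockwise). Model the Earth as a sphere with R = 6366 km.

At departure: θ₁ = atan2(sin Δλ cos φ₂, cos φ₁ sin φ₂ − sin φ₁ cos φ₂ cos Δλ) = 85.94°
At arrival: θ₂ = atan2(sin Δλ cos φ₁, −cos φ₂ sin φ₁ + sin φ₂ cos φ₁ cos Δλ) = 42.59°
Δθ = θ₂ − θ₁ = -43.3°

-43.3°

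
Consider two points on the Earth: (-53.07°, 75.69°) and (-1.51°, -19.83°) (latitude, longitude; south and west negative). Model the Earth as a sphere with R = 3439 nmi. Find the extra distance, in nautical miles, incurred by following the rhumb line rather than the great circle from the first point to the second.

199 nmi

Great circle: cos σ = sin φ₁ sin φ₂ + cos φ₁ cos φ₂ cos Δλ,  σ = 1.6075 rad → d_gc = 5528.2 nmi
Rhumb line: Δψ = +1.0705, q = Δφ/Δψ = 0.8406, d_rh = R√(Δφ²+q²Δλ²) = 5727.6 nmi
Excess = 5727.6 − 5528.2 = 199.4 ≈ 199 nmi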